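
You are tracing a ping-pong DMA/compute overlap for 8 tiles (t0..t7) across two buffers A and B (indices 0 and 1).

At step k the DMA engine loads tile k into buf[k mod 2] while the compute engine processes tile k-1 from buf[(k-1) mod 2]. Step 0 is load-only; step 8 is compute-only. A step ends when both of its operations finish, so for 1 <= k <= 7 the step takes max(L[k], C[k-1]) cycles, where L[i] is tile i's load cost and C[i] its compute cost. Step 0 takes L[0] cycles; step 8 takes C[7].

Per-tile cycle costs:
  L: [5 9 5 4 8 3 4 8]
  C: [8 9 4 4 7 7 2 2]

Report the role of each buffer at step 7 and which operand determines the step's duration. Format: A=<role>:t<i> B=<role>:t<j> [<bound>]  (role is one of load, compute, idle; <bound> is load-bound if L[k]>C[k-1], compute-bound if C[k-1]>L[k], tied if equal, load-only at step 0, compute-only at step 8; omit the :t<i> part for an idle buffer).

step 7: A=compute:t6 B=load:t7 [load-bound]

step 0: L[0]=5 → dur=5, Σ=5 | A=load:t0 B=idle [load-only]
step 1: L[1]=9 C[0]=8 → dur=9, Σ=14 | A=compute:t0 B=load:t1 [load-bound]
step 2: L[2]=5 C[1]=9 → dur=9, Σ=23 | A=load:t2 B=compute:t1 [compute-bound]
step 3: L[3]=4 C[2]=4 → dur=4, Σ=27 | A=compute:t2 B=load:t3 [tied]
step 4: L[4]=8 C[3]=4 → dur=8, Σ=35 | A=load:t4 B=compute:t3 [load-bound]
step 5: L[5]=3 C[4]=7 → dur=7, Σ=42 | A=compute:t4 B=load:t5 [compute-bound]
step 6: L[6]=4 C[5]=7 → dur=7, Σ=49 | A=load:t6 B=compute:t5 [compute-bound]
step 7: L[7]=8 C[6]=2 → dur=8, Σ=57 | A=compute:t6 B=load:t7 [load-bound]
step 8: C[7]=2 → dur=2, Σ=59 | A=idle B=compute:t7 [compute-only]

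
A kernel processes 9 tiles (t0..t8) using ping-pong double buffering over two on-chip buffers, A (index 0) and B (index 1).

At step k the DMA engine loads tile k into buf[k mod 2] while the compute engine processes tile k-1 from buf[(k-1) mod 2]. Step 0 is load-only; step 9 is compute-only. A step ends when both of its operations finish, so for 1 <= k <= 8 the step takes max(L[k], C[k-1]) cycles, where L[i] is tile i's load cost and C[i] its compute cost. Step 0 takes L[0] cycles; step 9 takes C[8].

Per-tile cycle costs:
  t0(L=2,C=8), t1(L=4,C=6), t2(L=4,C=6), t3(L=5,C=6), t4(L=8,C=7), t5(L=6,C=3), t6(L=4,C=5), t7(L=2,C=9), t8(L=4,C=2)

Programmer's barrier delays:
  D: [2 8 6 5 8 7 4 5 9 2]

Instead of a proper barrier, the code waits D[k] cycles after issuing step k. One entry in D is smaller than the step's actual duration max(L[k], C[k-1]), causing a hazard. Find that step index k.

step 0: need L[0]=2 = 2; D[0]=2 ok
step 1: need max(L[1]=4,C[0]=8) = 8; D[1]=8 ok
step 2: need max(L[2]=4,C[1]=6) = 6; D[2]=6 ok
step 3: need max(L[3]=5,C[2]=6) = 6; D[3]=5 SHORT
step 4: need max(L[4]=8,C[3]=6) = 8; D[4]=8 ok
step 5: need max(L[5]=6,C[4]=7) = 7; D[5]=7 ok
step 6: need max(L[6]=4,C[5]=3) = 4; D[6]=4 ok
step 7: need max(L[7]=2,C[6]=5) = 5; D[7]=5 ok
step 8: need max(L[8]=4,C[7]=9) = 9; D[8]=9 ok
step 9: need C[8]=2 = 2; D[9]=2 ok

hazard at step 3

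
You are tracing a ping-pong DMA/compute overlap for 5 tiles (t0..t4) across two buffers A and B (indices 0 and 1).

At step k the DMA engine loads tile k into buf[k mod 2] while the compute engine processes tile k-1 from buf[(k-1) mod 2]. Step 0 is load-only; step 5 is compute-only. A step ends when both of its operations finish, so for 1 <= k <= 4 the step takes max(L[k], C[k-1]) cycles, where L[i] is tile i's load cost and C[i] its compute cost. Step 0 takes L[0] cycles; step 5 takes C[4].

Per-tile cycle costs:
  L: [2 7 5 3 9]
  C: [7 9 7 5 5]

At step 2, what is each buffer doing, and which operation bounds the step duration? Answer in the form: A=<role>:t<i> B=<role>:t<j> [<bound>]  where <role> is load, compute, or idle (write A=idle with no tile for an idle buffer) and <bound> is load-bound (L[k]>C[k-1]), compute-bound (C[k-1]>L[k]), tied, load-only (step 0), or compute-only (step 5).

step 2: A=load:t2 B=compute:t1 [compute-bound]

step 0: L[0]=2 → dur=2, Σ=2 | A=load:t0 B=idle [load-only]
step 1: L[1]=7 C[0]=7 → dur=7, Σ=9 | A=compute:t0 B=load:t1 [tied]
step 2: L[2]=5 C[1]=9 → dur=9, Σ=18 | A=load:t2 B=compute:t1 [compute-bound]
step 3: L[3]=3 C[2]=7 → dur=7, Σ=25 | A=compute:t2 B=load:t3 [compute-bound]
step 4: L[4]=9 C[3]=5 → dur=9, Σ=34 | A=load:t4 B=compute:t3 [load-bound]
step 5: C[4]=5 → dur=5, Σ=39 | A=compute:t4 B=idle [compute-only]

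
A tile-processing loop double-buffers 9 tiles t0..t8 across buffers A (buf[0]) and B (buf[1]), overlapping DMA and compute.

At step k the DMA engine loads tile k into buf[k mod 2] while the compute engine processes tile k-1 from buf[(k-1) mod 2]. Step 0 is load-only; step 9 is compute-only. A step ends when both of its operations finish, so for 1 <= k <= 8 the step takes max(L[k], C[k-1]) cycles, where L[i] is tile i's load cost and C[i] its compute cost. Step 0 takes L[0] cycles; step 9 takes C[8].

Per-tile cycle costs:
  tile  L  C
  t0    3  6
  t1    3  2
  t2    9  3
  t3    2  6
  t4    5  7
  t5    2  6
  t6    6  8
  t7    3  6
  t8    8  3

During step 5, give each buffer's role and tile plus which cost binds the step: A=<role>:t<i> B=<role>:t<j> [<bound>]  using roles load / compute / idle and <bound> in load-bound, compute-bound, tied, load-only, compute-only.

step 5: A=compute:t4 B=load:t5 [compute-bound]

[0] DMA t0→A (3c) ∥ CU idle ⇒ 3c, clock 3
[1] DMA t1→B (3c) ∥ CU A:t0 (6c) ⇒ 6c, clock 9
[2] DMA t2→A (9c) ∥ CU B:t1 (2c) ⇒ 9c, clock 18
[3] DMA t3→B (2c) ∥ CU A:t2 (3c) ⇒ 3c, clock 21
[4] DMA t4→A (5c) ∥ CU B:t3 (6c) ⇒ 6c, clock 27
[5] DMA t5→B (2c) ∥ CU A:t4 (7c) ⇒ 7c, clock 34
[6] DMA t6→A (6c) ∥ CU B:t5 (6c) ⇒ 6c, clock 40
[7] DMA t7→B (3c) ∥ CU A:t6 (8c) ⇒ 8c, clock 48
[8] DMA t8→A (8c) ∥ CU B:t7 (6c) ⇒ 8c, clock 56
[9] DMA idle ∥ CU A:t8 (3c) ⇒ 3c, clock 59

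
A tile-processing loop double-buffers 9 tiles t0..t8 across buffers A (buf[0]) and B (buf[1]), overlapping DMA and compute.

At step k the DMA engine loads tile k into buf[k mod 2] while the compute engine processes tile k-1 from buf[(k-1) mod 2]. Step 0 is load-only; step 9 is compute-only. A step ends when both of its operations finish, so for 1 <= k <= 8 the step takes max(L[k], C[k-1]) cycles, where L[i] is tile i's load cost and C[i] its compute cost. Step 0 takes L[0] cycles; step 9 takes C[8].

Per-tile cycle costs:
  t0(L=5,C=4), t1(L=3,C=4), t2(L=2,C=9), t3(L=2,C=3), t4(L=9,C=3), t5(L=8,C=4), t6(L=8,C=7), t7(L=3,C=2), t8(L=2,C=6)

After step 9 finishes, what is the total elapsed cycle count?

end_cycle[9] = 62

  0. 5=5c; end=5; A:t0 B:-
  1. max(3,4)=4c; end=9; A:t0 B:t1
  2. max(2,4)=4c; end=13; A:t2 B:t1
  3. max(2,9)=9c; end=22; A:t2 B:t3
  4. max(9,3)=9c; end=31; A:t4 B:t3
  5. max(8,3)=8c; end=39; A:t4 B:t5
  6. max(8,4)=8c; end=47; A:t6 B:t5
  7. max(3,7)=7c; end=54; A:t6 B:t7
  8. max(2,2)=2c; end=56; A:t8 B:t7
  9. 6=6c; end=62; A:t8 B:t7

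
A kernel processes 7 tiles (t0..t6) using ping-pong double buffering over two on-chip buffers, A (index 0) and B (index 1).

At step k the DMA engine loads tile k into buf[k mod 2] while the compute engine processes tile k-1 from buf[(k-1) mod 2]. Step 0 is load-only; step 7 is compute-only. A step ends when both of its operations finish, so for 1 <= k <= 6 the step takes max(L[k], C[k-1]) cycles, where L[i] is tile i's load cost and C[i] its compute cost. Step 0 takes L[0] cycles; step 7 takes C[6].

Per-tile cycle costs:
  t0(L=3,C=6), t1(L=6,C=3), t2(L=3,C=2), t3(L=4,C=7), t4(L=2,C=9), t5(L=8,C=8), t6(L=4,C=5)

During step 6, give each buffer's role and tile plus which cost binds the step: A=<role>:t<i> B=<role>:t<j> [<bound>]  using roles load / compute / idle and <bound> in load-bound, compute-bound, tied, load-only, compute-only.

[0] DMA t0→A (3c) ∥ CU idle ⇒ 3c, clock 3
[1] DMA t1→B (6c) ∥ CU A:t0 (6c) ⇒ 6c, clock 9
[2] DMA t2→A (3c) ∥ CU B:t1 (3c) ⇒ 3c, clock 12
[3] DMA t3→B (4c) ∥ CU A:t2 (2c) ⇒ 4c, clock 16
[4] DMA t4→A (2c) ∥ CU B:t3 (7c) ⇒ 7c, clock 23
[5] DMA t5→B (8c) ∥ CU A:t4 (9c) ⇒ 9c, clock 32
[6] DMA t6→A (4c) ∥ CU B:t5 (8c) ⇒ 8c, clock 40
[7] DMA idle ∥ CU A:t6 (5c) ⇒ 5c, clock 45

step 6: A=load:t6 B=compute:t5 [compute-bound]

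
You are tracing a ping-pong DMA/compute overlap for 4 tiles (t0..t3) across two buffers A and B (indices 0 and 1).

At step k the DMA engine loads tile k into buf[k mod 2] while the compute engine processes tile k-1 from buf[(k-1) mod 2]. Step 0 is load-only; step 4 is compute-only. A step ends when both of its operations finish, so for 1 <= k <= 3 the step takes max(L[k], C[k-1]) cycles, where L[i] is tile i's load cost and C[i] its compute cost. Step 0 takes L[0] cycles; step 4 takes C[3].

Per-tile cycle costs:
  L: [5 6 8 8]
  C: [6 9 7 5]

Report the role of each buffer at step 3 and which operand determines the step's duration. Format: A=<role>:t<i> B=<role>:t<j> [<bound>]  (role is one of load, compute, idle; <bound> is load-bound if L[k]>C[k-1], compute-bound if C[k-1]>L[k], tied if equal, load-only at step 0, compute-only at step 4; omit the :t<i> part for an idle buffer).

step 0: L[0]=5 → dur=5, Σ=5 | A=load:t0 B=idle [load-only]
step 1: L[1]=6 C[0]=6 → dur=6, Σ=11 | A=compute:t0 B=load:t1 [tied]
step 2: L[2]=8 C[1]=9 → dur=9, Σ=20 | A=load:t2 B=compute:t1 [compute-bound]
step 3: L[3]=8 C[2]=7 → dur=8, Σ=28 | A=compute:t2 B=load:t3 [load-bound]
step 4: C[3]=5 → dur=5, Σ=33 | A=idle B=compute:t3 [compute-only]

step 3: A=compute:t2 B=load:t3 [load-bound]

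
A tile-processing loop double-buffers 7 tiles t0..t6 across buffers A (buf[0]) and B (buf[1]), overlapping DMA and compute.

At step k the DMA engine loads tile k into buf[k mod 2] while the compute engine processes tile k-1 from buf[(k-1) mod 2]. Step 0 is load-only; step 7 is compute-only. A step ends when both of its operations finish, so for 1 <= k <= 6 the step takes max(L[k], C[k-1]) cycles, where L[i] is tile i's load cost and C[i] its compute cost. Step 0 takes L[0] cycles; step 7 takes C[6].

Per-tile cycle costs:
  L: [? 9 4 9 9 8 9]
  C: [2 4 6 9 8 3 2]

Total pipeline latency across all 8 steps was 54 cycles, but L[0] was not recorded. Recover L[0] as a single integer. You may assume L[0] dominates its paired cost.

step 0 → dur = L[0]=? = L[0]  (unknown; binding)
step 1 → dur = max(L[1]=9, C[0]=2) = 9
step 2 → dur = max(L[2]=4, C[1]=4) = 4
step 3 → dur = max(L[3]=9, C[2]=6) = 9
step 4 → dur = max(L[4]=9, C[3]=9) = 9
step 5 → dur = max(L[5]=8, C[4]=8) = 8
step 6 → dur = max(L[6]=9, C[5]=3) = 9
step 7 → dur = C[6]=2 = 2
sum of known step durations = 50
dur[0] = total - known = 54 - 50 = 4
L[0] is the binding max in step 0, so L[0] = dur[0] = 4

L[0] = 4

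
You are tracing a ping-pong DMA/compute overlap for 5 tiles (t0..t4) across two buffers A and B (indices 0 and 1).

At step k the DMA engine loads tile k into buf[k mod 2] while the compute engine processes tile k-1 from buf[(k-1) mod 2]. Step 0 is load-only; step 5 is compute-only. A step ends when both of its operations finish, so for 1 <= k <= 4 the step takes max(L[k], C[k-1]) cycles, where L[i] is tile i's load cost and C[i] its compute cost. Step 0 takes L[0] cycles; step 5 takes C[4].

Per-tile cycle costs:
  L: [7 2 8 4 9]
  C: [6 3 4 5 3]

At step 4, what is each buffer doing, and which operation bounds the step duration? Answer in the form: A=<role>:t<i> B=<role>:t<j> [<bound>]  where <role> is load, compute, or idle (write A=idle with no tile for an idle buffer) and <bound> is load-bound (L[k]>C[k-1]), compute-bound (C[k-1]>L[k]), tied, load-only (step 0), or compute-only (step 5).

step 0: L[0]=7 → dur=7, Σ=7 | A=load:t0 B=idle [load-only]
step 1: L[1]=2 C[0]=6 → dur=6, Σ=13 | A=compute:t0 B=load:t1 [compute-bound]
step 2: L[2]=8 C[1]=3 → dur=8, Σ=21 | A=load:t2 B=compute:t1 [load-bound]
step 3: L[3]=4 C[2]=4 → dur=4, Σ=25 | A=compute:t2 B=load:t3 [tied]
step 4: L[4]=9 C[3]=5 → dur=9, Σ=34 | A=load:t4 B=compute:t3 [load-bound]
step 5: C[4]=3 → dur=3, Σ=37 | A=compute:t4 B=idle [compute-only]

step 4: A=load:t4 B=compute:t3 [load-bound]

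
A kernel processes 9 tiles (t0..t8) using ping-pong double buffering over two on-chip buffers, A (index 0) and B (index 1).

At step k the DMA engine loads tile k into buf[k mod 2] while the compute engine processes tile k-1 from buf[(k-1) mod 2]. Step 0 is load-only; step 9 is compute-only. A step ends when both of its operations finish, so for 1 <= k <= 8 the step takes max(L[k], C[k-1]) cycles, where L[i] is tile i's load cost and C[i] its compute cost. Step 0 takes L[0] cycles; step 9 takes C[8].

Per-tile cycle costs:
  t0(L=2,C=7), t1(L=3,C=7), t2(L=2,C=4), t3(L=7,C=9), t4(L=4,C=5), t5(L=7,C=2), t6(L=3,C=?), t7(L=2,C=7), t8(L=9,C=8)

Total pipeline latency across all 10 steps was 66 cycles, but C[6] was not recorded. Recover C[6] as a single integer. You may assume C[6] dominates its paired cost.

C[6] = 7

step 0 = dur = L[0]=2 = 2
step 1 = dur = max(L[1]=3, C[0]=7) = 7
step 2 = dur = max(L[2]=2, C[1]=7) = 7
step 3 = dur = max(L[3]=7, C[2]=4) = 7
step 4 = dur = max(L[4]=4, C[3]=9) = 9
step 5 = dur = max(L[5]=7, C[4]=5) = 7
step 6 = dur = max(L[6]=3, C[5]=2) = 3
step 7 = dur = max(L[7]=2, C[6]=?) = C[6]  (unknown; binding)
step 8 = dur = max(L[8]=9, C[7]=7) = 9
step 9 = dur = C[8]=8 = 8
sum of known step durations = 59
dur[7] = total - known = 66 - 59 = 7
C[6] is the binding max in step 7, so C[6] = dur[7] = 7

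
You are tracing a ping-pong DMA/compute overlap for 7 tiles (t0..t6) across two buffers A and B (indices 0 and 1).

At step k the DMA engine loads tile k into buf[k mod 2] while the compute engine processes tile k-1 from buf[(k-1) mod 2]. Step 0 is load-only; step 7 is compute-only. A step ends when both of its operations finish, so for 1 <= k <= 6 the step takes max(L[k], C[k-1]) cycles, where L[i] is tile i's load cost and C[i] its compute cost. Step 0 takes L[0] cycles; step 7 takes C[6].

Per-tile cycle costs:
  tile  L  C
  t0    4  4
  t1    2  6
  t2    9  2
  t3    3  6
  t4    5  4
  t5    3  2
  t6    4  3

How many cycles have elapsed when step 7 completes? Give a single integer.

k=0 load=t0/4c comp=- wait=4 total=4
k=1 load=t1/2c comp=t0/4c wait=4 total=8
k=2 load=t2/9c comp=t1/6c wait=9 total=17
k=3 load=t3/3c comp=t2/2c wait=3 total=20
k=4 load=t4/5c comp=t3/6c wait=6 total=26
k=5 load=t5/3c comp=t4/4c wait=4 total=30
k=6 load=t6/4c comp=t5/2c wait=4 total=34
k=7 load=- comp=t6/3c wait=3 total=37

end_cycle[7] = 37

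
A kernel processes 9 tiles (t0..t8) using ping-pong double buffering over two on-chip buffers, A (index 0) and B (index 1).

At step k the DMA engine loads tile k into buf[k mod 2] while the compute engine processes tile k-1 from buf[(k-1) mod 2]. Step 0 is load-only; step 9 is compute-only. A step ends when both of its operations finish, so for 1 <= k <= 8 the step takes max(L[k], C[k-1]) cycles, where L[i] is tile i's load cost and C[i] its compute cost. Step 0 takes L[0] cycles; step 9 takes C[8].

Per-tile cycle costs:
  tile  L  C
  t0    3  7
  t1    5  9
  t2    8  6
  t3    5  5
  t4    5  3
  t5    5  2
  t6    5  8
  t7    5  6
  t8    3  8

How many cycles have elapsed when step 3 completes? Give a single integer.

end_cycle[3] = 25

[0] DMA t0→A (3c) ∥ CU idle ⇒ 3c, clock 3
[1] DMA t1→B (5c) ∥ CU A:t0 (7c) ⇒ 7c, clock 10
[2] DMA t2→A (8c) ∥ CU B:t1 (9c) ⇒ 9c, clock 19
[3] DMA t3→B (5c) ∥ CU A:t2 (6c) ⇒ 6c, clock 25
[4] DMA t4→A (5c) ∥ CU B:t3 (5c) ⇒ 5c, clock 30
[5] DMA t5→B (5c) ∥ CU A:t4 (3c) ⇒ 5c, clock 35
[6] DMA t6→A (5c) ∥ CU B:t5 (2c) ⇒ 5c, clock 40
[7] DMA t7→B (5c) ∥ CU A:t6 (8c) ⇒ 8c, clock 48
[8] DMA t8→A (3c) ∥ CU B:t7 (6c) ⇒ 6c, clock 54
[9] DMA idle ∥ CU A:t8 (8c) ⇒ 8c, clock 62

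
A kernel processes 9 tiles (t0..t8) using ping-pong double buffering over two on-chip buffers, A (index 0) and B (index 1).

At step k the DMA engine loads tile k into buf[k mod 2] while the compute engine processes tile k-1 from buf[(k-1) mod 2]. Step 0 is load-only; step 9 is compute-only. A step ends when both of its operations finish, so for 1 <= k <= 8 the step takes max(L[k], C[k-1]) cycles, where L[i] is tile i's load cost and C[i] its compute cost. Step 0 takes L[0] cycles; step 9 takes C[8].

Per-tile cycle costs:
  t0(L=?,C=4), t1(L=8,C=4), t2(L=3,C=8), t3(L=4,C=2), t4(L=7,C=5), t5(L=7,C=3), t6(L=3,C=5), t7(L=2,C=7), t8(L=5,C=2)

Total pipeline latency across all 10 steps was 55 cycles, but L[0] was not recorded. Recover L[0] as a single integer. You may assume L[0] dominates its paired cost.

L[0] = 4

step 0: dur = L[0]=? = L[0]  (unknown; binding)
step 1: dur = max(L[1]=8, C[0]=4) = 8
step 2: dur = max(L[2]=3, C[1]=4) = 4
step 3: dur = max(L[3]=4, C[2]=8) = 8
step 4: dur = max(L[4]=7, C[3]=2) = 7
step 5: dur = max(L[5]=7, C[4]=5) = 7
step 6: dur = max(L[6]=3, C[5]=3) = 3
step 7: dur = max(L[7]=2, C[6]=5) = 5
step 8: dur = max(L[8]=5, C[7]=7) = 7
step 9: dur = C[8]=2 = 2
sum of known step durations = 51
dur[0] = total - known = 55 - 51 = 4
L[0] is the binding max in step 0, so L[0] = dur[0] = 4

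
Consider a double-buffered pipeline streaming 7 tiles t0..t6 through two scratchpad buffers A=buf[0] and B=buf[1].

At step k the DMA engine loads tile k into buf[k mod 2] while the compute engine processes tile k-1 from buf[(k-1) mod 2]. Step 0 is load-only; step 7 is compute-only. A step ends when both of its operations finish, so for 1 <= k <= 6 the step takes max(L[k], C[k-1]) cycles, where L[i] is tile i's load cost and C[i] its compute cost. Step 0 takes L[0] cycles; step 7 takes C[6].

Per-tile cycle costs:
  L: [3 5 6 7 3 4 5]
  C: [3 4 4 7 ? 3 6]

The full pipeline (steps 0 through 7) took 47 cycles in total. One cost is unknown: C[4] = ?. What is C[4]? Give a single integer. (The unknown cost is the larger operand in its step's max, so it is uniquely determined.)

step 0 | dur = L[0]=3 = 3
step 1 | dur = max(L[1]=5, C[0]=3) = 5
step 2 | dur = max(L[2]=6, C[1]=4) = 6
step 3 | dur = max(L[3]=7, C[2]=4) = 7
step 4 | dur = max(L[4]=3, C[3]=7) = 7
step 5 | dur = max(L[5]=4, C[4]=?) = C[4]  (unknown; binding)
step 6 | dur = max(L[6]=5, C[5]=3) = 5
step 7 | dur = C[6]=6 = 6
sum of known step durations = 39
dur[5] = total - known = 47 - 39 = 8
C[4] is the binding max in step 5, so C[4] = dur[5] = 8

C[4] = 8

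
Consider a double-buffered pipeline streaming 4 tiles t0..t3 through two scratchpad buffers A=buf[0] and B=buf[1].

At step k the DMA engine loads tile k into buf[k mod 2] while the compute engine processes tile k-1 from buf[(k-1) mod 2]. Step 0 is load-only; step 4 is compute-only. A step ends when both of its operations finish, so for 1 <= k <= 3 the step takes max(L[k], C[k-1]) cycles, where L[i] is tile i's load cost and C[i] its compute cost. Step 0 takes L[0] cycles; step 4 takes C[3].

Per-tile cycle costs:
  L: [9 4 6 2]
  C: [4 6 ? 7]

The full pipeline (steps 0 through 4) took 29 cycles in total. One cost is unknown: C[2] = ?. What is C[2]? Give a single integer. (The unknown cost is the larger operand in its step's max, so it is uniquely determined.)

step 0 → dur = L[0]=9 = 9
step 1 → dur = max(L[1]=4, C[0]=4) = 4
step 2 → dur = max(L[2]=6, C[1]=6) = 6
step 3 → dur = max(L[3]=2, C[2]=?) = C[2]  (unknown; binding)
step 4 → dur = C[3]=7 = 7
sum of known step durations = 26
dur[3] = total - known = 29 - 26 = 3
C[2] is the binding max in step 3, so C[2] = dur[3] = 3

C[2] = 3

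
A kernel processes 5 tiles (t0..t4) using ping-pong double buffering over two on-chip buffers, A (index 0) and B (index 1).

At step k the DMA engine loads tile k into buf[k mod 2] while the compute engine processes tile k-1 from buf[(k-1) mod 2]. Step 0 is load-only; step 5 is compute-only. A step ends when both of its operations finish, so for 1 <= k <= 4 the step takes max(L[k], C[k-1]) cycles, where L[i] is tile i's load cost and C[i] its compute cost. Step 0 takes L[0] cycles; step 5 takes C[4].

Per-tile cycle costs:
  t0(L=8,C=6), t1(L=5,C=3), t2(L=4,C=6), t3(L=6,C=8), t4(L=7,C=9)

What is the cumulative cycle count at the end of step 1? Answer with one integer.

step 0: L[0]=8 → dur=8, Σ=8 | A=load:t0 B=idle [load-only]
step 1: L[1]=5 C[0]=6 → dur=6, Σ=14 | A=compute:t0 B=load:t1 [compute-bound]
step 2: L[2]=4 C[1]=3 → dur=4, Σ=18 | A=load:t2 B=compute:t1 [load-bound]
step 3: L[3]=6 C[2]=6 → dur=6, Σ=24 | A=compute:t2 B=load:t3 [tied]
step 4: L[4]=7 C[3]=8 → dur=8, Σ=32 | A=load:t4 B=compute:t3 [compute-bound]
step 5: C[4]=9 → dur=9, Σ=41 | A=compute:t4 B=idle [compute-only]

end_cycle[1] = 14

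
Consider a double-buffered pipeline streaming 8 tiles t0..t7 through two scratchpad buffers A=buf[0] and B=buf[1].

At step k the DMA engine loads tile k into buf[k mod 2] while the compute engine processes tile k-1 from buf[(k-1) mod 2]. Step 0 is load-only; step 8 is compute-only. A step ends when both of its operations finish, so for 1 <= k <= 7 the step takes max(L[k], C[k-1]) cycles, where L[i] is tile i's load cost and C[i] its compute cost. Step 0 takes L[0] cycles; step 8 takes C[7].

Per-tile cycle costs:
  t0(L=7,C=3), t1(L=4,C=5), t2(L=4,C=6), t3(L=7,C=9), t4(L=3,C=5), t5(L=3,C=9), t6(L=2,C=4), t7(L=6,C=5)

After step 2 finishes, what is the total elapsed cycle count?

k=0 load=t0/7c comp=- wait=7 total=7
k=1 load=t1/4c comp=t0/3c wait=4 total=11
k=2 load=t2/4c comp=t1/5c wait=5 total=16
k=3 load=t3/7c comp=t2/6c wait=7 total=23
k=4 load=t4/3c comp=t3/9c wait=9 total=32
k=5 load=t5/3c comp=t4/5c wait=5 total=37
k=6 load=t6/2c comp=t5/9c wait=9 total=46
k=7 load=t7/6c comp=t6/4c wait=6 total=52
k=8 load=- comp=t7/5c wait=5 total=57

end_cycle[2] = 16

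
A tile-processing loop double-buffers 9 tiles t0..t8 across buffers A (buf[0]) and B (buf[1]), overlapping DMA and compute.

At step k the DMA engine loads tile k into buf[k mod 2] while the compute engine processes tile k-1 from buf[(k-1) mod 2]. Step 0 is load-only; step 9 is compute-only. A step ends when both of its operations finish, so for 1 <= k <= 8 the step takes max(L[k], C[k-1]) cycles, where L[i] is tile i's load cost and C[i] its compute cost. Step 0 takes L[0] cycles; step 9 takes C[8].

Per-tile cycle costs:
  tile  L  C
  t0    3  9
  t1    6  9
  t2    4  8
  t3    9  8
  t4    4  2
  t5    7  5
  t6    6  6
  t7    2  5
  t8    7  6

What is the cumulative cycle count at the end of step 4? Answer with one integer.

end_cycle[4] = 38

k=0 load=t0/3c comp=- wait=3 total=3
k=1 load=t1/6c comp=t0/9c wait=9 total=12
k=2 load=t2/4c comp=t1/9c wait=9 total=21
k=3 load=t3/9c comp=t2/8c wait=9 total=30
k=4 load=t4/4c comp=t3/8c wait=8 total=38
k=5 load=t5/7c comp=t4/2c wait=7 total=45
k=6 load=t6/6c comp=t5/5c wait=6 total=51
k=7 load=t7/2c comp=t6/6c wait=6 total=57
k=8 load=t8/7c comp=t7/5c wait=7 total=64
k=9 load=- comp=t8/6c wait=6 total=70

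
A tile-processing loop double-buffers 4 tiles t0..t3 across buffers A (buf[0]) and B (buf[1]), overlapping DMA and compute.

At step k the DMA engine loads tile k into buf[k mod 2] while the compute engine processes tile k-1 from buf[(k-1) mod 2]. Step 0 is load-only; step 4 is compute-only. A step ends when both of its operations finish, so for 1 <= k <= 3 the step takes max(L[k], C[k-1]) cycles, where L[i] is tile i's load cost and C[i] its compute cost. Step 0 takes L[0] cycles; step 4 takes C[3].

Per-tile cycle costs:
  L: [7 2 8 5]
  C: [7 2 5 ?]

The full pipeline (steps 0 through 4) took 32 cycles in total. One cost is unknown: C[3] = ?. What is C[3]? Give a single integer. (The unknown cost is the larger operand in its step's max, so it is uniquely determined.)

step 0 | dur = L[0]=7 = 7
step 1 | dur = max(L[1]=2, C[0]=7) = 7
step 2 | dur = max(L[2]=8, C[1]=2) = 8
step 3 | dur = max(L[3]=5, C[2]=5) = 5
step 4 | dur = C[3]=? = C[3]  (unknown; binding)
sum of known step durations = 27
dur[4] = total - known = 32 - 27 = 5
C[3] is the binding max in step 4, so C[3] = dur[4] = 5

C[3] = 5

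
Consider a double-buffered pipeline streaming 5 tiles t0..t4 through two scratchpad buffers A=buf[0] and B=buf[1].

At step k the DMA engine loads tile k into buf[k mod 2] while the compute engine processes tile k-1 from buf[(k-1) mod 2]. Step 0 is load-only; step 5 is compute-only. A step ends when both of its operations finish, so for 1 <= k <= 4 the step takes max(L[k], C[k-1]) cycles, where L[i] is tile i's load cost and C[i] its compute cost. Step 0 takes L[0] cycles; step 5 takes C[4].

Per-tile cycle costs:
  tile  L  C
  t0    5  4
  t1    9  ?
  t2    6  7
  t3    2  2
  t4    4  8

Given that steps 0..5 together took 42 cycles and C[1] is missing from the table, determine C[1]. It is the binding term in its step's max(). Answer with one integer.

step 0 → dur = L[0]=5 = 5
step 1 → dur = max(L[1]=9, C[0]=4) = 9
step 2 → dur = max(L[2]=6, C[1]=?) = C[1]  (unknown; binding)
step 3 → dur = max(L[3]=2, C[2]=7) = 7
step 4 → dur = max(L[4]=4, C[3]=2) = 4
step 5 → dur = C[4]=8 = 8
sum of known step durations = 33
dur[2] = total - known = 42 - 33 = 9
C[1] is the binding max in step 2, so C[1] = dur[2] = 9

C[1] = 9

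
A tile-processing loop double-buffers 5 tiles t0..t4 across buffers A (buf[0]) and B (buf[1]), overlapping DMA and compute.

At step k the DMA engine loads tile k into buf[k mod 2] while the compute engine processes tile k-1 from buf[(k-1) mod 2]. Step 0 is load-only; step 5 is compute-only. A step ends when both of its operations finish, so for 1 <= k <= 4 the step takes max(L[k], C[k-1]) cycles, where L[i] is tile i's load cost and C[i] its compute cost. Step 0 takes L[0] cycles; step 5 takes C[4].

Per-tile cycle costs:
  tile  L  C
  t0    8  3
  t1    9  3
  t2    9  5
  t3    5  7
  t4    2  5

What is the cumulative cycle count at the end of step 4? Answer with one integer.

end_cycle[4] = 38

step 0: L[0]=8 → dur=8, Σ=8 | A=load:t0 B=idle [load-only]
step 1: L[1]=9 C[0]=3 → dur=9, Σ=17 | A=compute:t0 B=load:t1 [load-bound]
step 2: L[2]=9 C[1]=3 → dur=9, Σ=26 | A=load:t2 B=compute:t1 [load-bound]
step 3: L[3]=5 C[2]=5 → dur=5, Σ=31 | A=compute:t2 B=load:t3 [tied]
step 4: L[4]=2 C[3]=7 → dur=7, Σ=38 | A=load:t4 B=compute:t3 [compute-bound]
step 5: C[4]=5 → dur=5, Σ=43 | A=compute:t4 B=idle [compute-only]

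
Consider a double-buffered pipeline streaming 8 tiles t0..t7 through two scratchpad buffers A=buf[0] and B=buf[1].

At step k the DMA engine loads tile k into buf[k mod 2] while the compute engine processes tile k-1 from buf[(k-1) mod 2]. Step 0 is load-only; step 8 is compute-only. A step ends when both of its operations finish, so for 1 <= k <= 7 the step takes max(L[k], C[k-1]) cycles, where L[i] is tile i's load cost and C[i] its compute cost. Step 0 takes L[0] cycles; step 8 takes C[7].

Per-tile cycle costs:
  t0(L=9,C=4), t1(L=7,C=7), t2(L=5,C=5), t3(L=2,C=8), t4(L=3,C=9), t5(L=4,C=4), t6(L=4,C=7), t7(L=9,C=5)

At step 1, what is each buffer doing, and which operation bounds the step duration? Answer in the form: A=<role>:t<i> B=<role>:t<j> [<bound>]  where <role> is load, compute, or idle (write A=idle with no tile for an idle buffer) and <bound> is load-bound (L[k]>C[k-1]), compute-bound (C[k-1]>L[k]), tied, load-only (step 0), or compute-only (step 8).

  0. 9=9c; end=9; A:t0 B:-
  1. max(7,4)=7c; end=16; A:t0 B:t1
  2. max(5,7)=7c; end=23; A:t2 B:t1
  3. max(2,5)=5c; end=28; A:t2 B:t3
  4. max(3,8)=8c; end=36; A:t4 B:t3
  5. max(4,9)=9c; end=45; A:t4 B:t5
  6. max(4,4)=4c; end=49; A:t6 B:t5
  7. max(9,7)=9c; end=58; A:t6 B:t7
  8. 5=5c; end=63; A:t6 B:t7

step 1: A=compute:t0 B=load:t1 [load-bound]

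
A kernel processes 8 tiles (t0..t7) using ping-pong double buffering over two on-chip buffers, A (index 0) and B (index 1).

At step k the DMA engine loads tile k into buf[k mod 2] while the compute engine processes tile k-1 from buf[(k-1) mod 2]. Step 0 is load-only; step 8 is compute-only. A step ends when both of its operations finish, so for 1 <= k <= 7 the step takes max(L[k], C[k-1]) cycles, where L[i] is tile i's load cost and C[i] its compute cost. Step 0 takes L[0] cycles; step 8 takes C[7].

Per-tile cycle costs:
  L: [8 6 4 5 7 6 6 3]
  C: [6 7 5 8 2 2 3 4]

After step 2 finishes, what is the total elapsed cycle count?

end_cycle[2] = 21

k=0 load=t0/8c comp=- wait=8 total=8
k=1 load=t1/6c comp=t0/6c wait=6 total=14
k=2 load=t2/4c comp=t1/7c wait=7 total=21
k=3 load=t3/5c comp=t2/5c wait=5 total=26
k=4 load=t4/7c comp=t3/8c wait=8 total=34
k=5 load=t5/6c comp=t4/2c wait=6 total=40
k=6 load=t6/6c comp=t5/2c wait=6 total=46
k=7 load=t7/3c comp=t6/3c wait=3 total=49
k=8 load=- comp=t7/4c wait=4 total=53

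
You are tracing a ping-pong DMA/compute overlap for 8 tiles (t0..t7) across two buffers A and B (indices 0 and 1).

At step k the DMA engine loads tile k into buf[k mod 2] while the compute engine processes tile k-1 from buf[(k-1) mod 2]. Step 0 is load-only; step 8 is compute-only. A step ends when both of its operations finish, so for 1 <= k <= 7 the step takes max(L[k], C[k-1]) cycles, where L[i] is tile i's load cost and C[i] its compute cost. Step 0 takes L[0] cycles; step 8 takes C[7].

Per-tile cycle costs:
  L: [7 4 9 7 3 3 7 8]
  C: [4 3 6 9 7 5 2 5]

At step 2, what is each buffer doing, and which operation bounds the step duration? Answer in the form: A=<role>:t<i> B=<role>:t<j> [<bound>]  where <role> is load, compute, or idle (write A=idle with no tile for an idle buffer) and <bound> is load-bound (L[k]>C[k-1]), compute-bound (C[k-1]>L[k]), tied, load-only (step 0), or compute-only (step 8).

step 0: L[0]=7 → dur=7, Σ=7 | A=load:t0 B=idle [load-only]
step 1: L[1]=4 C[0]=4 → dur=4, Σ=11 | A=compute:t0 B=load:t1 [tied]
step 2: L[2]=9 C[1]=3 → dur=9, Σ=20 | A=load:t2 B=compute:t1 [load-bound]
step 3: L[3]=7 C[2]=6 → dur=7, Σ=27 | A=compute:t2 B=load:t3 [load-bound]
step 4: L[4]=3 C[3]=9 → dur=9, Σ=36 | A=load:t4 B=compute:t3 [compute-bound]
step 5: L[5]=3 C[4]=7 → dur=7, Σ=43 | A=compute:t4 B=load:t5 [compute-bound]
step 6: L[6]=7 C[5]=5 → dur=7, Σ=50 | A=load:t6 B=compute:t5 [load-bound]
step 7: L[7]=8 C[6]=2 → dur=8, Σ=58 | A=compute:t6 B=load:t7 [load-bound]
step 8: C[7]=5 → dur=5, Σ=63 | A=idle B=compute:t7 [compute-only]

step 2: A=load:t2 B=compute:t1 [load-bound]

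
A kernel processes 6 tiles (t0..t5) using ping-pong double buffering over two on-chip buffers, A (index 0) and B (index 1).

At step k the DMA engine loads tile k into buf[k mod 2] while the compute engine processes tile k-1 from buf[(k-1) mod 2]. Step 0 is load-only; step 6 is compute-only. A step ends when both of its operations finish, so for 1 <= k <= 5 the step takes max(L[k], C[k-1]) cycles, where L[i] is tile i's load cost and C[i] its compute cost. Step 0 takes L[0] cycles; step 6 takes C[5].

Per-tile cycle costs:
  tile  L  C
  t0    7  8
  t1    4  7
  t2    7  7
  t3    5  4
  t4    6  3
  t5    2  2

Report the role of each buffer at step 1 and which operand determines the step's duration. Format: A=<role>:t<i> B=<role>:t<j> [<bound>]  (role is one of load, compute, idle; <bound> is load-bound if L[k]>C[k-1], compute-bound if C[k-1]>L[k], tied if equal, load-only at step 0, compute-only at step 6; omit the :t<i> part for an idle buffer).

k=0 load=t0/7c comp=- wait=7 total=7
k=1 load=t1/4c comp=t0/8c wait=8 total=15
k=2 load=t2/7c comp=t1/7c wait=7 total=22
k=3 load=t3/5c comp=t2/7c wait=7 total=29
k=4 load=t4/6c comp=t3/4c wait=6 total=35
k=5 load=t5/2c comp=t4/3c wait=3 total=38
k=6 load=- comp=t5/2c wait=2 total=40

step 1: A=compute:t0 B=load:t1 [compute-bound]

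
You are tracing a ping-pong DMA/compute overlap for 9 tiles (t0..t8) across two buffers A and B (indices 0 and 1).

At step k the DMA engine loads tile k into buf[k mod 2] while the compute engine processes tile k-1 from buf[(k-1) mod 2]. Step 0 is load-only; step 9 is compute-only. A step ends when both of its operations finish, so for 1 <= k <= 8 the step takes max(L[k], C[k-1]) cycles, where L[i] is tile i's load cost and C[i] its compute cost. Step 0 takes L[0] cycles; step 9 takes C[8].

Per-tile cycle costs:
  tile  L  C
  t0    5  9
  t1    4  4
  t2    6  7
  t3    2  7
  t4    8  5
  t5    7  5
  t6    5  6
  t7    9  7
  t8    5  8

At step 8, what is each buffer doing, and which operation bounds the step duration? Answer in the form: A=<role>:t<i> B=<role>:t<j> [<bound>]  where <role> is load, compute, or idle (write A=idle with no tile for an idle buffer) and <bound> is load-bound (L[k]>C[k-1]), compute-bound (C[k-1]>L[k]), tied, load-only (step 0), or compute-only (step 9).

k=0 load=t0/5c comp=- wait=5 total=5
k=1 load=t1/4c comp=t0/9c wait=9 total=14
k=2 load=t2/6c comp=t1/4c wait=6 total=20
k=3 load=t3/2c comp=t2/7c wait=7 total=27
k=4 load=t4/8c comp=t3/7c wait=8 total=35
k=5 load=t5/7c comp=t4/5c wait=7 total=42
k=6 load=t6/5c comp=t5/5c wait=5 total=47
k=7 load=t7/9c comp=t6/6c wait=9 total=56
k=8 load=t8/5c comp=t7/7c wait=7 total=63
k=9 load=- comp=t8/8c wait=8 total=71

step 8: A=load:t8 B=compute:t7 [compute-bound]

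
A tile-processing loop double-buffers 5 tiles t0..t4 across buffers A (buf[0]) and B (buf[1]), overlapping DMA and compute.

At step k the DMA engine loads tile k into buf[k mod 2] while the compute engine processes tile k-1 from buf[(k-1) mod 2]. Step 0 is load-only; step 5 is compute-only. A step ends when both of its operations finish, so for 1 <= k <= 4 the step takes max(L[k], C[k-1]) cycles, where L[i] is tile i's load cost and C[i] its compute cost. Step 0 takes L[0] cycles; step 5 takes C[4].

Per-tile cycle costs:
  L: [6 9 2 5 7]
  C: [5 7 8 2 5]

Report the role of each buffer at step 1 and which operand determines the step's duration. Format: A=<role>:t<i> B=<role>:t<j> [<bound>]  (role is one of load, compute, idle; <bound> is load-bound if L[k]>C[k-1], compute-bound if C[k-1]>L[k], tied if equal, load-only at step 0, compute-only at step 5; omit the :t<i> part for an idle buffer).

k=0 load=t0/6c comp=- wait=6 total=6
k=1 load=t1/9c comp=t0/5c wait=9 total=15
k=2 load=t2/2c comp=t1/7c wait=7 total=22
k=3 load=t3/5c comp=t2/8c wait=8 total=30
k=4 load=t4/7c comp=t3/2c wait=7 total=37
k=5 load=- comp=t4/5c wait=5 total=42

step 1: A=compute:t0 B=load:t1 [load-bound]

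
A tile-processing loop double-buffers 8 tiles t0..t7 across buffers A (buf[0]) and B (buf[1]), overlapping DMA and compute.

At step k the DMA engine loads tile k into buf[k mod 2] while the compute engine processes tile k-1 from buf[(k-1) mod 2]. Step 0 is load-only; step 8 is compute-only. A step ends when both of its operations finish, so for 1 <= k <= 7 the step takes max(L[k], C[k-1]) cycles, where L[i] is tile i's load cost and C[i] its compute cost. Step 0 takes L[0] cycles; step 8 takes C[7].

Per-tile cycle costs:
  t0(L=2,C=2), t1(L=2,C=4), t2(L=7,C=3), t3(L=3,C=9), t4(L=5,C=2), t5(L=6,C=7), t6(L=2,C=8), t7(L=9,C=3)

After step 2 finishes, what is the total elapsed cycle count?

end_cycle[2] = 11

[0] DMA t0→A (2c) ∥ CU idle ⇒ 2c, clock 2
[1] DMA t1→B (2c) ∥ CU A:t0 (2c) ⇒ 2c, clock 4
[2] DMA t2→A (7c) ∥ CU B:t1 (4c) ⇒ 7c, clock 11
[3] DMA t3→B (3c) ∥ CU A:t2 (3c) ⇒ 3c, clock 14
[4] DMA t4→A (5c) ∥ CU B:t3 (9c) ⇒ 9c, clock 23
[5] DMA t5→B (6c) ∥ CU A:t4 (2c) ⇒ 6c, clock 29
[6] DMA t6→A (2c) ∥ CU B:t5 (7c) ⇒ 7c, clock 36
[7] DMA t7→B (9c) ∥ CU A:t6 (8c) ⇒ 9c, clock 45
[8] DMA idle ∥ CU B:t7 (3c) ⇒ 3c, clock 48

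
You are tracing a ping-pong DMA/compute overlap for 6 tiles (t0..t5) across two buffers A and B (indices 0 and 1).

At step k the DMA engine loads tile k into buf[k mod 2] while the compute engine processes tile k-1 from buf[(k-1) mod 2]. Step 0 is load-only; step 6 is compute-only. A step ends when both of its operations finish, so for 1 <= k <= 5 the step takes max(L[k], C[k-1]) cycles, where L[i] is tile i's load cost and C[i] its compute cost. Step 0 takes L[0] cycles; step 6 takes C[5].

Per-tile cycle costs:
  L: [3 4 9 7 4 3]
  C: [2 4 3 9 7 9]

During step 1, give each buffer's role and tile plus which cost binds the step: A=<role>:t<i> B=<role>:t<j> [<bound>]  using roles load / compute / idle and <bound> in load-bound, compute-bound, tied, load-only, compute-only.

step 1: A=compute:t0 B=load:t1 [load-bound]

[0] DMA t0→A (3c) ∥ CU idle ⇒ 3c, clock 3
[1] DMA t1→B (4c) ∥ CU A:t0 (2c) ⇒ 4c, clock 7
[2] DMA t2→A (9c) ∥ CU B:t1 (4c) ⇒ 9c, clock 16
[3] DMA t3→B (7c) ∥ CU A:t2 (3c) ⇒ 7c, clock 23
[4] DMA t4→A (4c) ∥ CU B:t3 (9c) ⇒ 9c, clock 32
[5] DMA t5→B (3c) ∥ CU A:t4 (7c) ⇒ 7c, clock 39
[6] DMA idle ∥ CU B:t5 (9c) ⇒ 9c, clock 48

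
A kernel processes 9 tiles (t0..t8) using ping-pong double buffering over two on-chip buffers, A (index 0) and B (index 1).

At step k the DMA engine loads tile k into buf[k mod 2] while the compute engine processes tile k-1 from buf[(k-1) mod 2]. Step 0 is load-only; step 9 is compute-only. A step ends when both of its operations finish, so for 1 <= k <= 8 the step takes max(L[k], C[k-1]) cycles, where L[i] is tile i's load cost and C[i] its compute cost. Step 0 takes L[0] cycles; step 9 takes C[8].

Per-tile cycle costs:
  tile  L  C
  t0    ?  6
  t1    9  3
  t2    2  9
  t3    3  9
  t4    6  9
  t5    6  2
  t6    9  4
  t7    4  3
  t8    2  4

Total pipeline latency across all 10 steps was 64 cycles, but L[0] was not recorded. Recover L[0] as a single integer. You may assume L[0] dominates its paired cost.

L[0] = 5

step 0 → dur = L[0]=? = L[0]  (unknown; binding)
step 1 → dur = max(L[1]=9, C[0]=6) = 9
step 2 → dur = max(L[2]=2, C[1]=3) = 3
step 3 → dur = max(L[3]=3, C[2]=9) = 9
step 4 → dur = max(L[4]=6, C[3]=9) = 9
step 5 → dur = max(L[5]=6, C[4]=9) = 9
step 6 → dur = max(L[6]=9, C[5]=2) = 9
step 7 → dur = max(L[7]=4, C[6]=4) = 4
step 8 → dur = max(L[8]=2, C[7]=3) = 3
step 9 → dur = C[8]=4 = 4
sum of known step durations = 59
dur[0] = total - known = 64 - 59 = 5
L[0] is the binding max in step 0, so L[0] = dur[0] = 5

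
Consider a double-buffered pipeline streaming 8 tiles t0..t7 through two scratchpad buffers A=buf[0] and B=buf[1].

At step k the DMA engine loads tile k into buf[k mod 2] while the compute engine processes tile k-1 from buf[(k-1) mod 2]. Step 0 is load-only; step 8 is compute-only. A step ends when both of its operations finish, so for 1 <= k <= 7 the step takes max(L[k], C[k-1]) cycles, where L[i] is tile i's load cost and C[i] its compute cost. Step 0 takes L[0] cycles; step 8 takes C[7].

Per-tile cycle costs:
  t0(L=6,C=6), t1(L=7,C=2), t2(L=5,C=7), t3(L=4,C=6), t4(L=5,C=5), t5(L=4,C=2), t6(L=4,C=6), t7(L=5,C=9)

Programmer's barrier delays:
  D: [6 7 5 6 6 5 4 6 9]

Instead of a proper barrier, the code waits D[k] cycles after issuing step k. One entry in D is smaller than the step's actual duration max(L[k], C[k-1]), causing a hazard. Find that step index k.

step 0: need L[0]=6 = 6; D[0]=6 ok
step 1: need max(L[1]=7,C[0]=6) = 7; D[1]=7 ok
step 2: need max(L[2]=5,C[1]=2) = 5; D[2]=5 ok
step 3: need max(L[3]=4,C[2]=7) = 7; D[3]=6 SHORT
step 4: need max(L[4]=5,C[3]=6) = 6; D[4]=6 ok
step 5: need max(L[5]=4,C[4]=5) = 5; D[5]=5 ok
step 6: need max(L[6]=4,C[5]=2) = 4; D[6]=4 ok
step 7: need max(L[7]=5,C[6]=6) = 6; D[7]=6 ok
step 8: need C[7]=9 = 9; D[8]=9 ok

hazard at step 3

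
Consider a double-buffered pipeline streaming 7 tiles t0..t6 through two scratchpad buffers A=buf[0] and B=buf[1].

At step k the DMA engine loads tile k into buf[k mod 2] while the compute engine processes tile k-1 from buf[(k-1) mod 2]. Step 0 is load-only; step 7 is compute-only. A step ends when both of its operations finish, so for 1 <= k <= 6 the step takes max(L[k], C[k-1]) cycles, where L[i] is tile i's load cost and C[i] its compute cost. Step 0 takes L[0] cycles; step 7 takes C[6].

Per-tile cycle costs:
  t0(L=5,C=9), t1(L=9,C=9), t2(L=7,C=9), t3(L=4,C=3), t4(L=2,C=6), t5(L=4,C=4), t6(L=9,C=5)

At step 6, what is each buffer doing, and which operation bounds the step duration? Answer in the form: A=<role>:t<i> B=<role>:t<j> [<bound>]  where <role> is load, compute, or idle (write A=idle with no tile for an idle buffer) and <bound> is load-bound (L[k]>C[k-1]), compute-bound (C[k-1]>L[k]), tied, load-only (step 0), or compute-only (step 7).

step 6: A=load:t6 B=compute:t5 [load-bound]

[0] DMA t0→A (5c) ∥ CU idle ⇒ 5c, clock 5
[1] DMA t1→B (9c) ∥ CU A:t0 (9c) ⇒ 9c, clock 14
[2] DMA t2→A (7c) ∥ CU B:t1 (9c) ⇒ 9c, clock 23
[3] DMA t3→B (4c) ∥ CU A:t2 (9c) ⇒ 9c, clock 32
[4] DMA t4→A (2c) ∥ CU B:t3 (3c) ⇒ 3c, clock 35
[5] DMA t5→B (4c) ∥ CU A:t4 (6c) ⇒ 6c, clock 41
[6] DMA t6→A (9c) ∥ CU B:t5 (4c) ⇒ 9c, clock 50
[7] DMA idle ∥ CU A:t6 (5c) ⇒ 5c, clock 55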